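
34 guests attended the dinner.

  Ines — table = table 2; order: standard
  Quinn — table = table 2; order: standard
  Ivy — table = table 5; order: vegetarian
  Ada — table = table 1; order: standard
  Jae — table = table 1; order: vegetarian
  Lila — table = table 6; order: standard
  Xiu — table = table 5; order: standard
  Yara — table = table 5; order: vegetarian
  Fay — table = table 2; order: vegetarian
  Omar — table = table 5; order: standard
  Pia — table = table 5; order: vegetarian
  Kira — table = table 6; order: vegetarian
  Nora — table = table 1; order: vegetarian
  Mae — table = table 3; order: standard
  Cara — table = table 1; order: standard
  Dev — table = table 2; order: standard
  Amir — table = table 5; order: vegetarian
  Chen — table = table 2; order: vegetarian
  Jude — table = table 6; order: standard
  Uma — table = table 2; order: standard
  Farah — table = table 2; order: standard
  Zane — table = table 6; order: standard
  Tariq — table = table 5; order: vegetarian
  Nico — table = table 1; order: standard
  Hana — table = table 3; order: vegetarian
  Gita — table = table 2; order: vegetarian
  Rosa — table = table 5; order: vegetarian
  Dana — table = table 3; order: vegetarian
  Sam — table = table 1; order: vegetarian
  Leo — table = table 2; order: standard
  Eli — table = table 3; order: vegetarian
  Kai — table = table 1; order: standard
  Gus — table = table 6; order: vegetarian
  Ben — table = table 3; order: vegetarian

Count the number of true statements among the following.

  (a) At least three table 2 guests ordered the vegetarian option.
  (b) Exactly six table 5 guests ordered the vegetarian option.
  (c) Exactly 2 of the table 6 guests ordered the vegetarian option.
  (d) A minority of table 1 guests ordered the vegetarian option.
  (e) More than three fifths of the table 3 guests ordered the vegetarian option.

5

(a) table 2: |A| = 9, |A ∩ B| = 3; needs |A ∩ B| ≥ 3 — true.
(b) table 5: |A| = 8, |A ∩ B| = 6; needs |A ∩ B| = 6 — true.
(c) table 6: |A| = 5, |A ∩ B| = 2; needs |A ∩ B| = 2 — true.
(d) table 1: |A| = 7, |A ∩ B| = 3; needs |A ∩ B| < |A ∖ B| — true.
(e) table 3: |A| = 5, |A ∩ B| = 4; needs |A ∩ B| / |A| > 3/5 — true.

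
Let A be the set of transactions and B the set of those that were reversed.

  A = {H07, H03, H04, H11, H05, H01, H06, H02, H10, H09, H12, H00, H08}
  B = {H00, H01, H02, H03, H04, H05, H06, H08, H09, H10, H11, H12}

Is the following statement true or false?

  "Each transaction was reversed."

The determiner here denotes the relation: A ⊆ B, i.e. every element of A is in B (|A ∖ B| = 0).
A (the restrictor) = {H07, H03, H04, H11, H05, H01, H06, H02, H10, H09, H12, H00, H08}, |A| = 13.
A ∖ B = {H07}, so |A ∖ B| = 1.
So the statement is false.

False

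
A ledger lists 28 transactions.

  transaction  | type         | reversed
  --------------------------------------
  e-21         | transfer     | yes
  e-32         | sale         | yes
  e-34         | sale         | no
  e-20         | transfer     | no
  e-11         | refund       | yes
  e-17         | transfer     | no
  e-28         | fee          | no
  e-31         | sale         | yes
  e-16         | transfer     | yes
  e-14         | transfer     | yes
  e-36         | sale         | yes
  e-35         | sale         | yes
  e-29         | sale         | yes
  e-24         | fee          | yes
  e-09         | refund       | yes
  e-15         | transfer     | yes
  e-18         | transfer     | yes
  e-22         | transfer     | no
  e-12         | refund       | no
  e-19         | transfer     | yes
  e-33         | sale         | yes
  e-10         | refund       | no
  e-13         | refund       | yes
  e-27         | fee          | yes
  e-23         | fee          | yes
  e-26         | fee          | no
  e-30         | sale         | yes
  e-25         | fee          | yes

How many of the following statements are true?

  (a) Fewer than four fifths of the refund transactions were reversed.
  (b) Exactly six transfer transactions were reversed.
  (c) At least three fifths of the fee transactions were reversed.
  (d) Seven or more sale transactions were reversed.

4

(a) refund: |A| = 5, |A ∩ B| = 3; needs |A ∩ B| / |A| < 4/5 — true.
(b) transfer: |A| = 9, |A ∩ B| = 6; needs |A ∩ B| = 6 — true.
(c) fee: |A| = 6, |A ∩ B| = 4; needs |A ∩ B| / |A| ≥ 3/5 — true.
(d) sale: |A| = 8, |A ∩ B| = 7; needs |A ∩ B| ≥ 7 — true.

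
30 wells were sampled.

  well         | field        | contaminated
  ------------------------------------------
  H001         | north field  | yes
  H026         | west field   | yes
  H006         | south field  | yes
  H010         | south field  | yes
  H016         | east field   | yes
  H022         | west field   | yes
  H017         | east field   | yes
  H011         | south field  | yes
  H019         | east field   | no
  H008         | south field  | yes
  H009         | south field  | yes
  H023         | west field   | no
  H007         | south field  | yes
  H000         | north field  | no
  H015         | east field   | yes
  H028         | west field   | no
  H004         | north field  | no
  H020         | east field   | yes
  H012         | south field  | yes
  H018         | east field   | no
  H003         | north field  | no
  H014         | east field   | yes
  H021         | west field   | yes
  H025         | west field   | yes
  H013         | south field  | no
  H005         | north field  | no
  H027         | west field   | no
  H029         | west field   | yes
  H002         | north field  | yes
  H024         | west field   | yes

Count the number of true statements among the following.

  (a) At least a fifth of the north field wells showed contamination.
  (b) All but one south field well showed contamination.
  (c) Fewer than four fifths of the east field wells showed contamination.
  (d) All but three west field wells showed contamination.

(a) north field: |A| = 6, |A ∩ B| = 2; needs |A ∩ B| / |A| ≥ 1/5 — true.
(b) south field: |A| = 8, |A ∩ B| = 7; needs |A ∖ B| = 1 — true.
(c) east field: |A| = 7, |A ∩ B| = 5; needs |A ∩ B| / |A| < 4/5 — true.
(d) west field: |A| = 9, |A ∩ B| = 6; needs |A ∖ B| = 3 — true.

4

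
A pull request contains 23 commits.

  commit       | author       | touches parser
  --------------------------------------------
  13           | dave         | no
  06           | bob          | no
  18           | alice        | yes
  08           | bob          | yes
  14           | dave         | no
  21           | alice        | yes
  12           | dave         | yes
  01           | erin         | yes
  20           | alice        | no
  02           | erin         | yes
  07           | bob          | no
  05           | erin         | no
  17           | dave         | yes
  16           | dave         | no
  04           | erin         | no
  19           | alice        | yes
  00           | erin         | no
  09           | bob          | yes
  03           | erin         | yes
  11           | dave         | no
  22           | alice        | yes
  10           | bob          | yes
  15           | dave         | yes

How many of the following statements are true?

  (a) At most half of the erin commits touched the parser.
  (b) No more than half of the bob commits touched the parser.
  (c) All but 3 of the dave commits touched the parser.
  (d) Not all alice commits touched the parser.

(a) erin: |A| = 6, |A ∩ B| = 3; needs |A ∩ B| ≤ |A ∖ B| — true.
(b) bob: |A| = 5, |A ∩ B| = 3; needs |A ∩ B| ≤ |A ∖ B| — false.
(c) dave: |A| = 7, |A ∩ B| = 3; needs |A ∖ B| = 3 — false.
(d) alice: |A| = 5, |A ∩ B| = 4; needs A ⊄ B (|A ∖ B| ≥ 1) — true.

2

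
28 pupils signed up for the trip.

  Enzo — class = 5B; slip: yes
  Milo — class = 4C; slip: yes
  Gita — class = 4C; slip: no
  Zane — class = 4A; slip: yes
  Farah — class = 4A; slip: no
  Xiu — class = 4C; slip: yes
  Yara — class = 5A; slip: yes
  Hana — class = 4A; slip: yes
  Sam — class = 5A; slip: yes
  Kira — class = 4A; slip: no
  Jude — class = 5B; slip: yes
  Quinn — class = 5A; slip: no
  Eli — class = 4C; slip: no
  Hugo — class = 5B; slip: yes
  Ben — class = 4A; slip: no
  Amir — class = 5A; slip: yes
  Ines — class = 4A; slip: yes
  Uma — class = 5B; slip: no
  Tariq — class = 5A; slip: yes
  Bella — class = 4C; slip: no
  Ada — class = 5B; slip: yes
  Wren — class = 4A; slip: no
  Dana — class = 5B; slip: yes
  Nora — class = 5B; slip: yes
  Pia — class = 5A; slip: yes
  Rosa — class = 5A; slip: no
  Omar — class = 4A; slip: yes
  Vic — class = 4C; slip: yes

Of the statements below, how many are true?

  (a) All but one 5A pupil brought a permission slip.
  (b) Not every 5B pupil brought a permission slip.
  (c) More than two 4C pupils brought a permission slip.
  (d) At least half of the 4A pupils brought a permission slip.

3

(a) 5A: |A| = 7, |A ∩ B| = 5; needs |A ∖ B| = 1 — false.
(b) 5B: |A| = 7, |A ∩ B| = 6; needs A ⊄ B (|A ∖ B| ≥ 1) — true.
(c) 4C: |A| = 6, |A ∩ B| = 3; needs |A ∩ B| > 2 — true.
(d) 4A: |A| = 8, |A ∩ B| = 4; needs |A ∩ B| ≥ |A ∖ B| — true.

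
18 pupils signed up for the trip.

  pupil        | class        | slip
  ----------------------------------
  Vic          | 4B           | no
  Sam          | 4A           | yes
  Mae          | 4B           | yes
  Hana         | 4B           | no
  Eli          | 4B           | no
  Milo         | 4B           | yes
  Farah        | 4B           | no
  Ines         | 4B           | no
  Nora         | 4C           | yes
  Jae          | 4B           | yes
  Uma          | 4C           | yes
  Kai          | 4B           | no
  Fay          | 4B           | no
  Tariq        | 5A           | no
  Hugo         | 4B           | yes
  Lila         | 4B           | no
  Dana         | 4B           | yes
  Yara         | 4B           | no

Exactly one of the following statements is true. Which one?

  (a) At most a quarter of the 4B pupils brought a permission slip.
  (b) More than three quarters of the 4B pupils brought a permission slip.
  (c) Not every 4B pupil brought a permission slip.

|A| = 14, |A ∩ B| = 5, |A ∖ B| = 9.
(a) requires |A ∩ B| / |A| ≤ 1/4: false.
(b) requires |A ∩ B| / |A| > 3/4: false.
(c) requires A ⊄ B (|A ∖ B| ≥ 1): true.

(c)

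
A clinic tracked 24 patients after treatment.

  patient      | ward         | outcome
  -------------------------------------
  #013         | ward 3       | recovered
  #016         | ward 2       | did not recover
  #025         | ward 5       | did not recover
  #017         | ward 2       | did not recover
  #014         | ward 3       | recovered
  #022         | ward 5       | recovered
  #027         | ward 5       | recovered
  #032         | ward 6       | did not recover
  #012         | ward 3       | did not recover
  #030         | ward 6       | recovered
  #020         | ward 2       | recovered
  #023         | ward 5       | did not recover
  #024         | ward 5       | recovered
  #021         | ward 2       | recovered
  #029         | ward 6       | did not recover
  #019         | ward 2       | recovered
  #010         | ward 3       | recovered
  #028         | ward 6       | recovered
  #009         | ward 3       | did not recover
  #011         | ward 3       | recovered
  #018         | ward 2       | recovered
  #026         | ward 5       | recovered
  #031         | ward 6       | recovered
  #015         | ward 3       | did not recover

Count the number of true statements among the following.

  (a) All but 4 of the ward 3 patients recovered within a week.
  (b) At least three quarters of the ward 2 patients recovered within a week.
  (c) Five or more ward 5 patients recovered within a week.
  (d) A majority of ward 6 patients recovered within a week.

(a) ward 3: |A| = 7, |A ∩ B| = 4; needs |A ∖ B| = 4 — false.
(b) ward 2: |A| = 6, |A ∩ B| = 4; needs |A ∩ B| / |A| ≥ 3/4 — false.
(c) ward 5: |A| = 6, |A ∩ B| = 4; needs |A ∩ B| ≥ 5 — false.
(d) ward 6: |A| = 5, |A ∩ B| = 3; needs |A ∩ B| > |A ∖ B| — true.

1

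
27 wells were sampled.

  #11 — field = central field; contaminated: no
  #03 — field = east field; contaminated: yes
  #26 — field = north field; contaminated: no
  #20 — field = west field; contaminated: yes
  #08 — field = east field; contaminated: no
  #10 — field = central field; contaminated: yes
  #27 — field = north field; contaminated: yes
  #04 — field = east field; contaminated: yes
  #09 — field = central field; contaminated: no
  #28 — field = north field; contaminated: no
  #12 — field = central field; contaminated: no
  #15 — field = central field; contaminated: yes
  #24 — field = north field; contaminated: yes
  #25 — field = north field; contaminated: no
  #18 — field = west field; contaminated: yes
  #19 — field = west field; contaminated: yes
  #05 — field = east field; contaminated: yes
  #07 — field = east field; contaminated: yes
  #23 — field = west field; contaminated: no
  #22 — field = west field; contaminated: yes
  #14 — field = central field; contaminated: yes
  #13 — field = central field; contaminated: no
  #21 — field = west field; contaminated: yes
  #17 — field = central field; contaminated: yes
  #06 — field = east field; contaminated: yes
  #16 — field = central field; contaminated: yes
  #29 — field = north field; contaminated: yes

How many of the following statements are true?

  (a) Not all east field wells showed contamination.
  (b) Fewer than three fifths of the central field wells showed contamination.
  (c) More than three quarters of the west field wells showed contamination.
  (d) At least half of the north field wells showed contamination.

4

(a) east field: |A| = 6, |A ∩ B| = 5; needs A ⊄ B (|A ∖ B| ≥ 1) — true.
(b) central field: |A| = 9, |A ∩ B| = 5; needs |A ∩ B| / |A| < 3/5 — true.
(c) west field: |A| = 6, |A ∩ B| = 5; needs |A ∩ B| / |A| > 3/4 — true.
(d) north field: |A| = 6, |A ∩ B| = 3; needs |A ∩ B| ≥ |A ∖ B| — true.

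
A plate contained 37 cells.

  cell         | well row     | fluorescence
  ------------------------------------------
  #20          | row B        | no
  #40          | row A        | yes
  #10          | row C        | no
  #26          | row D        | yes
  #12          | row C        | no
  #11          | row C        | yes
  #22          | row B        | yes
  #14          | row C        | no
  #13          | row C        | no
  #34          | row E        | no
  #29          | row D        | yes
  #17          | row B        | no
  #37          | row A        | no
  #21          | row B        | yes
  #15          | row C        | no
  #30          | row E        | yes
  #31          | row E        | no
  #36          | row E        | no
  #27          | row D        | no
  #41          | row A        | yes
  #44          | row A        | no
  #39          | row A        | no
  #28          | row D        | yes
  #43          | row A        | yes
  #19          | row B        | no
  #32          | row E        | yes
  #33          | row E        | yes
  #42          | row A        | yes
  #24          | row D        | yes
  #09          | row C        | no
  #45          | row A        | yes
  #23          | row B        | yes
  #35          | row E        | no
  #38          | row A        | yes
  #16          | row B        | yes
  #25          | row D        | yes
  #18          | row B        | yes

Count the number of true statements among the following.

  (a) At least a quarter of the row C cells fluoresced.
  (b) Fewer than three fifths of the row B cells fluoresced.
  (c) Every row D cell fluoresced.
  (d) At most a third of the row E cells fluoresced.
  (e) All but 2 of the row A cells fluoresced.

(a) row C: |A| = 7, |A ∩ B| = 1; needs |A ∩ B| / |A| ≥ 1/4 — false.
(b) row B: |A| = 8, |A ∩ B| = 5; needs |A ∩ B| / |A| < 3/5 — false.
(c) row D: |A| = 6, |A ∩ B| = 5; needs A ⊆ B, i.e. every element of A is in B (|A ∖ B| = 0) — false.
(d) row E: |A| = 7, |A ∩ B| = 3; needs |A ∩ B| / |A| ≤ 1/3 — false.
(e) row A: |A| = 9, |A ∩ B| = 6; needs |A ∖ B| = 2 — false.

0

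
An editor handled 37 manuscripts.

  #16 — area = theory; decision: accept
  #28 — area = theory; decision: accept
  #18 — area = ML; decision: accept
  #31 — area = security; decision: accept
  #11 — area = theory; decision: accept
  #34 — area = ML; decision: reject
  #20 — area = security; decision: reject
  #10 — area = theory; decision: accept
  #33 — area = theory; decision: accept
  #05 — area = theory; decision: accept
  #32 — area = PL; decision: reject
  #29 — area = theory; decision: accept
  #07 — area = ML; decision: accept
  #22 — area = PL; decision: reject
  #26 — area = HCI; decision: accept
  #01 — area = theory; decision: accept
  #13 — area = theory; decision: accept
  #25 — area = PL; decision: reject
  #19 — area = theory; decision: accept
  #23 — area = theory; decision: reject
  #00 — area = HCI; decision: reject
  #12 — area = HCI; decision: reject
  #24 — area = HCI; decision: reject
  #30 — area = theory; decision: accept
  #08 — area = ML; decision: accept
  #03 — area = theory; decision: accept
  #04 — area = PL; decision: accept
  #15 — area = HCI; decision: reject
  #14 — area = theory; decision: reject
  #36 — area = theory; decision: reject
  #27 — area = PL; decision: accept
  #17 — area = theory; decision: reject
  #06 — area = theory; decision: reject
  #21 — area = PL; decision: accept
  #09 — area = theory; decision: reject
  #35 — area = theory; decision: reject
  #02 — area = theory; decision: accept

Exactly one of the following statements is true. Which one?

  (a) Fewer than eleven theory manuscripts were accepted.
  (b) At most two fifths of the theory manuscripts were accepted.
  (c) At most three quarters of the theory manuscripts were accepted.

|A| = 20, |A ∩ B| = 13, |A ∖ B| = 7.
(a) requires |A ∩ B| < 11: false.
(b) requires |A ∩ B| / |A| ≤ 2/5: false.
(c) requires |A ∩ B| / |A| ≤ 3/4: true.

(c)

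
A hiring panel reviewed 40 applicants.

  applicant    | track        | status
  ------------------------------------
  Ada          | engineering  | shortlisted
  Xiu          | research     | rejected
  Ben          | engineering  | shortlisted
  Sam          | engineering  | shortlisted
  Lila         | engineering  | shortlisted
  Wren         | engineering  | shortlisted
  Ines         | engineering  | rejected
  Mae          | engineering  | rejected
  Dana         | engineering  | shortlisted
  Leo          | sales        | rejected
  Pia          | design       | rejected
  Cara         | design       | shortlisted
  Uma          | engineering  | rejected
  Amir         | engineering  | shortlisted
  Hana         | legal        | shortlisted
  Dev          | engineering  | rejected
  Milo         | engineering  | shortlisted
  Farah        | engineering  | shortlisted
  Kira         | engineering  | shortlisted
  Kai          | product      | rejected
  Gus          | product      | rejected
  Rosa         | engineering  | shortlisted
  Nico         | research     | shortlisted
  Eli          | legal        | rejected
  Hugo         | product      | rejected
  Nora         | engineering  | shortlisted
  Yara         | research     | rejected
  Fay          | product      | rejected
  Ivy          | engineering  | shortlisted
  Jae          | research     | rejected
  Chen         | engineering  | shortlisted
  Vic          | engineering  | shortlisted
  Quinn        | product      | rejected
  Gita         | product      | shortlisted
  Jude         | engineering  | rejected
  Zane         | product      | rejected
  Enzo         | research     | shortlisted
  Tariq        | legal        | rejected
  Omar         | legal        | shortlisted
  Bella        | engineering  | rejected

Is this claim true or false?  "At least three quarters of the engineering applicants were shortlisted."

False

'At least three quarters of the engineering applicants were shortlisted' holds iff |A ∩ B| / |A| ≥ 3/4.
|A| = 21, |A ∩ B| = 15, |A ∖ B| = 6.
|A ∩ B|/|A| = 15/21, so the statement is false.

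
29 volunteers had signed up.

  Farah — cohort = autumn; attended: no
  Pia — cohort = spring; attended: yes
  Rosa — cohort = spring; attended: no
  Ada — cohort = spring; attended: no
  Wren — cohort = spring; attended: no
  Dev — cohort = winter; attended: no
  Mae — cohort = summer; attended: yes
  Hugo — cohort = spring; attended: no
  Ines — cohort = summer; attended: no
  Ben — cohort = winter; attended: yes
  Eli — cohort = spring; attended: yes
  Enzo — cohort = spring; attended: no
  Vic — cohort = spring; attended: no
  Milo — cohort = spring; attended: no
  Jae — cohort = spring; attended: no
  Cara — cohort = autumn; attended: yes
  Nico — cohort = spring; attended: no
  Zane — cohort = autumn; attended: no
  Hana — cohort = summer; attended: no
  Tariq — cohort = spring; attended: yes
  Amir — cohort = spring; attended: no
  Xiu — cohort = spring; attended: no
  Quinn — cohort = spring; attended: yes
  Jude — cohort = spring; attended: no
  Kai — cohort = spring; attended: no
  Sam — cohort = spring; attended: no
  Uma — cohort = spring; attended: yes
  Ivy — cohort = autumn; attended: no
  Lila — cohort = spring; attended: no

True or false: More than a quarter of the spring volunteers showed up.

Truth condition: |A ∩ B| / |A| > 1/4.
|A| = 20, |A ∩ B| = 5, |A ∖ B| = 15.
|A ∩ B|/|A| = 5/20, so the statement is false.

False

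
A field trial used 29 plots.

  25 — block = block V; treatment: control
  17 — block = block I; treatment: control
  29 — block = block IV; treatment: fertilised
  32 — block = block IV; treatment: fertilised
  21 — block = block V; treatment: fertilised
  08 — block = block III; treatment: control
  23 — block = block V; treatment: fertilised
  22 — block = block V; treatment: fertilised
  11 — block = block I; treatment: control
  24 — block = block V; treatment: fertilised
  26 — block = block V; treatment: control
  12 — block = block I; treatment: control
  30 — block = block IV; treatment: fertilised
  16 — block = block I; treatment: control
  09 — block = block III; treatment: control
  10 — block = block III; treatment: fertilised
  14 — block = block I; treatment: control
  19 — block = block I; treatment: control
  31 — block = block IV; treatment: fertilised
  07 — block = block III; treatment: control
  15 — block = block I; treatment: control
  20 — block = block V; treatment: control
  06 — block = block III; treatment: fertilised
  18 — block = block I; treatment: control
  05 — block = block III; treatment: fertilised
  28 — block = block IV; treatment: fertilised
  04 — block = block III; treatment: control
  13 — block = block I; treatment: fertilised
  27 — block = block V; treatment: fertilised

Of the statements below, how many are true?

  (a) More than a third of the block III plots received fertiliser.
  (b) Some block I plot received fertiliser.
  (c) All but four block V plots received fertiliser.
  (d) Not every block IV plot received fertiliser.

(a) block III: |A| = 7, |A ∩ B| = 3; needs |A ∩ B| / |A| > 1/3 — true.
(b) block I: |A| = 9, |A ∩ B| = 1; needs A ∩ B ≠ ∅ (|A ∩ B| ≥ 1) — true.
(c) block V: |A| = 8, |A ∩ B| = 5; needs |A ∖ B| = 4 — false.
(d) block IV: |A| = 5, |A ∩ B| = 5; needs A ⊄ B (|A ∖ B| ≥ 1) — false.

2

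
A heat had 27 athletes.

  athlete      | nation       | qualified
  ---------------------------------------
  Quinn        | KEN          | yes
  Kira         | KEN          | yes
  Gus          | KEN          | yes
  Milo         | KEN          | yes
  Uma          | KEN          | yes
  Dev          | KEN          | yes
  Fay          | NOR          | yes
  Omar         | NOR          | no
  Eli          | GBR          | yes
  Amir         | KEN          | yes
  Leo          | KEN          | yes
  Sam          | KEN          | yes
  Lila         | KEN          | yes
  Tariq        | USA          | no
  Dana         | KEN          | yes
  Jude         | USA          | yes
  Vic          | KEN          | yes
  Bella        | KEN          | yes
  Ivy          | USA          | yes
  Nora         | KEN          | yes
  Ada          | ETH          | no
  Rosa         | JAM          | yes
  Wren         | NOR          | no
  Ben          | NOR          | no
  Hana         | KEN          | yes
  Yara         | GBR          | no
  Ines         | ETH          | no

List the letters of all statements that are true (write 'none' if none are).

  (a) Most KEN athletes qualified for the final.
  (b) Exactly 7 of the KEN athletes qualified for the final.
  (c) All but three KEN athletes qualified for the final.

|A| = 15, |A ∩ B| = 15, |A ∖ B| = 0.
(a) |A ∩ B| > |A ∖ B|: holds.
(b) |A ∩ B| = 7: fails.
(c) |A ∖ B| = 3: fails.

(a)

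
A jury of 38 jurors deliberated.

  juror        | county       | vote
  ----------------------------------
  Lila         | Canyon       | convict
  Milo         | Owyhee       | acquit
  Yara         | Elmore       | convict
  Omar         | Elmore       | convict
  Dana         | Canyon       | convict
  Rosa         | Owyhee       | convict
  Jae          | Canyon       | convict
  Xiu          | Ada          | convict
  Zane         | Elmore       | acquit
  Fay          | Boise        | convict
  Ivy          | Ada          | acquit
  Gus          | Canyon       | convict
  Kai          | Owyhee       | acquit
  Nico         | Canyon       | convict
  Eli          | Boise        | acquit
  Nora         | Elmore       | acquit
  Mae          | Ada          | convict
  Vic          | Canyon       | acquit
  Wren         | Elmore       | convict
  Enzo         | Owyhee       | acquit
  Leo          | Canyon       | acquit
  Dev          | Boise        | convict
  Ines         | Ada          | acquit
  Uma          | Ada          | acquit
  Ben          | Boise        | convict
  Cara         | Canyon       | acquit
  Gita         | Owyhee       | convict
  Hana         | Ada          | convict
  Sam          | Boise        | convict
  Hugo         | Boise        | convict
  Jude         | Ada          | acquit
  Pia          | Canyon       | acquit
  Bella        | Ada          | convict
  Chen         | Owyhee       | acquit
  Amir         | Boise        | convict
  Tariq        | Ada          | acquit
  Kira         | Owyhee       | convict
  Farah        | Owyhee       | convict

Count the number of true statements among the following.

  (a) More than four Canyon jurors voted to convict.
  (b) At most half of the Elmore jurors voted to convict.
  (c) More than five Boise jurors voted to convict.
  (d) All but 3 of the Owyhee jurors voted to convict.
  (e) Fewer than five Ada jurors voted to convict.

(a) Canyon: |A| = 9, |A ∩ B| = 5; needs |A ∩ B| > 4 — true.
(b) Elmore: |A| = 5, |A ∩ B| = 3; needs |A ∩ B| ≤ |A ∖ B| — false.
(c) Boise: |A| = 7, |A ∩ B| = 6; needs |A ∩ B| > 5 — true.
(d) Owyhee: |A| = 8, |A ∩ B| = 4; needs |A ∖ B| = 3 — false.
(e) Ada: |A| = 9, |A ∩ B| = 4; needs |A ∩ B| < 5 — true.

3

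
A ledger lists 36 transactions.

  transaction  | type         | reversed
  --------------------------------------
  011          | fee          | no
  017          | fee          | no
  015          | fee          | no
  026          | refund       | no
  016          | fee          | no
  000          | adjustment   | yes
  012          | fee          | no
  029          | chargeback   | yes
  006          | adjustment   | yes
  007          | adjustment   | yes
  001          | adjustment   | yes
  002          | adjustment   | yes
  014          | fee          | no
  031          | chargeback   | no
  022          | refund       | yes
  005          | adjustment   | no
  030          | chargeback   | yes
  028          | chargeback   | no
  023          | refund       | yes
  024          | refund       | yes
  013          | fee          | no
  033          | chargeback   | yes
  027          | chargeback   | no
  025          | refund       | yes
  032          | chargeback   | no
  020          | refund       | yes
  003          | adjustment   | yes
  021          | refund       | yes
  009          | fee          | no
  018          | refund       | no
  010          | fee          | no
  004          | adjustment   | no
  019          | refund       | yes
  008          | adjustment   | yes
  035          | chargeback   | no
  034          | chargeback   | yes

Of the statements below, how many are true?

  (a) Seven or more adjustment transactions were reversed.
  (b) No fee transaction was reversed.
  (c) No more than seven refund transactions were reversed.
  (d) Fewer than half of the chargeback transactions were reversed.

4

(a) adjustment: |A| = 9, |A ∩ B| = 7; needs |A ∩ B| ≥ 7 — true.
(b) fee: |A| = 9, |A ∩ B| = 0; needs A ∩ B = ∅ (|A ∩ B| = 0) — true.
(c) refund: |A| = 9, |A ∩ B| = 7; needs |A ∩ B| ≤ 7 — true.
(d) chargeback: |A| = 9, |A ∩ B| = 4; needs |A ∩ B| < |A ∖ B| — true.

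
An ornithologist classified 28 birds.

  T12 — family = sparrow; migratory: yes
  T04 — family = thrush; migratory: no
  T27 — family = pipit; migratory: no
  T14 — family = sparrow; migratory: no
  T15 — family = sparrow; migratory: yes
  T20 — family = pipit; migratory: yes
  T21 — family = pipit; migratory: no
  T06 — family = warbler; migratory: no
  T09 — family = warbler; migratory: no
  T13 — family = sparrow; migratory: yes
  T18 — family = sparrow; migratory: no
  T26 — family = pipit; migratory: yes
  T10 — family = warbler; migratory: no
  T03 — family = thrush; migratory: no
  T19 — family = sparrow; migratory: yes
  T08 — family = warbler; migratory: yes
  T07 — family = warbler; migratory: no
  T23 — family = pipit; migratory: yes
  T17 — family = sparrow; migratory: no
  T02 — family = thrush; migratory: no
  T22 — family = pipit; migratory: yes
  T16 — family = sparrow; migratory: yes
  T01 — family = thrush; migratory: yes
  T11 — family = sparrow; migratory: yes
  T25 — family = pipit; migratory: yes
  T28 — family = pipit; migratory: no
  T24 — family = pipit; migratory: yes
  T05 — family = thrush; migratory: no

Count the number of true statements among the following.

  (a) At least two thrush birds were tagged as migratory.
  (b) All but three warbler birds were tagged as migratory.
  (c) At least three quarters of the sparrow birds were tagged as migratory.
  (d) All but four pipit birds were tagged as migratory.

0

(a) thrush: |A| = 5, |A ∩ B| = 1; needs |A ∩ B| ≥ 2 — false.
(b) warbler: |A| = 5, |A ∩ B| = 1; needs |A ∖ B| = 3 — false.
(c) sparrow: |A| = 9, |A ∩ B| = 6; needs |A ∩ B| / |A| ≥ 3/4 — false.
(d) pipit: |A| = 9, |A ∩ B| = 6; needs |A ∖ B| = 4 — false.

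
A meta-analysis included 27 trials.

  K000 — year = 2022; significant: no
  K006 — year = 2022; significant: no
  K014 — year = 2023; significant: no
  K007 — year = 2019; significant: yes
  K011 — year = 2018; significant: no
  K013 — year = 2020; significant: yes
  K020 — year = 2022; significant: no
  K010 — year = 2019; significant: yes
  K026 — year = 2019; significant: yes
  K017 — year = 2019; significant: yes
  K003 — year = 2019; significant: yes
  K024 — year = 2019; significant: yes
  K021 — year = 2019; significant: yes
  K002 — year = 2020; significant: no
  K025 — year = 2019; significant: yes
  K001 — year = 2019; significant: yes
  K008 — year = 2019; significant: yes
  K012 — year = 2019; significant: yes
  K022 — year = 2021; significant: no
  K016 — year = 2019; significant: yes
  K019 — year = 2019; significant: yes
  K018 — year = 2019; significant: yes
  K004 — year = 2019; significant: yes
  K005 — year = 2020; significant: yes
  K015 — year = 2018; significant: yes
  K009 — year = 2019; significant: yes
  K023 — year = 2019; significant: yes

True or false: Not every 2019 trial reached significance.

'Not every 2019 trial reached significance' holds iff A ⊄ B (|A ∖ B| ≥ 1).
|A| = 17, |A ∩ B| = 17, |A ∖ B| = 0.
So the statement is false.

False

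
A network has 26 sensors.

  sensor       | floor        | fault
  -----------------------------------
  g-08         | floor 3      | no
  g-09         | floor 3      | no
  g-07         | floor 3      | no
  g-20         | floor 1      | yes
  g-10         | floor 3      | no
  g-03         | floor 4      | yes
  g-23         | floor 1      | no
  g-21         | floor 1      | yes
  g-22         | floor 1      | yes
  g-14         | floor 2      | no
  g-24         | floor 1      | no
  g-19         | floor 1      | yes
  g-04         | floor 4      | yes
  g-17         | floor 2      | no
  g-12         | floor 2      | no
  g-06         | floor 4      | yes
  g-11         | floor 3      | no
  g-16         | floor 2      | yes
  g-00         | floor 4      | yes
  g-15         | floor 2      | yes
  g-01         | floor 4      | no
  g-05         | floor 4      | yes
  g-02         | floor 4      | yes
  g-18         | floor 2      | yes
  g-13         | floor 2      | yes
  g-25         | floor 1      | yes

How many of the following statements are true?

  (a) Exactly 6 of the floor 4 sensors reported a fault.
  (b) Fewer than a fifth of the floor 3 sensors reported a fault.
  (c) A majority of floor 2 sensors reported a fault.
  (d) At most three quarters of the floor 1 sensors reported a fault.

4

(a) floor 4: |A| = 7, |A ∩ B| = 6; needs |A ∩ B| = 6 — true.
(b) floor 3: |A| = 5, |A ∩ B| = 0; needs |A ∩ B| / |A| < 1/5 — true.
(c) floor 2: |A| = 7, |A ∩ B| = 4; needs |A ∩ B| > |A ∖ B| — true.
(d) floor 1: |A| = 7, |A ∩ B| = 5; needs |A ∩ B| / |A| ≤ 3/4 — true.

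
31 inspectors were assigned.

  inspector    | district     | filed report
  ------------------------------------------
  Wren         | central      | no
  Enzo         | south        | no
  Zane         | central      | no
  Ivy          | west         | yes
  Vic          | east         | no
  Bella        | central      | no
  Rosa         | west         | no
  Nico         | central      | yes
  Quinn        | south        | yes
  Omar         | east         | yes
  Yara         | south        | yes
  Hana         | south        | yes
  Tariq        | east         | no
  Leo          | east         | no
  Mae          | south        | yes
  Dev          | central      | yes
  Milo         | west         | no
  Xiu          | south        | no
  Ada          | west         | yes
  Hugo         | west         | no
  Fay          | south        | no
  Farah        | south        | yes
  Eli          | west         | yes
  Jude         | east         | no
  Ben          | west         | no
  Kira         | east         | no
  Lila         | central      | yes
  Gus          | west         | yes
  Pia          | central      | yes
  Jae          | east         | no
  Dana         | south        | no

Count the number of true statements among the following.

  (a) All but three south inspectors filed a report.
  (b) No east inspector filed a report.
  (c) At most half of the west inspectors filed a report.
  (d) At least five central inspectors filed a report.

1

(a) south: |A| = 9, |A ∩ B| = 5; needs |A ∖ B| = 3 — false.
(b) east: |A| = 7, |A ∩ B| = 1; needs A ∩ B = ∅ (|A ∩ B| = 0) — false.
(c) west: |A| = 8, |A ∩ B| = 4; needs |A ∩ B| ≤ |A ∖ B| — true.
(d) central: |A| = 7, |A ∩ B| = 4; needs |A ∩ B| ≥ 5 — false.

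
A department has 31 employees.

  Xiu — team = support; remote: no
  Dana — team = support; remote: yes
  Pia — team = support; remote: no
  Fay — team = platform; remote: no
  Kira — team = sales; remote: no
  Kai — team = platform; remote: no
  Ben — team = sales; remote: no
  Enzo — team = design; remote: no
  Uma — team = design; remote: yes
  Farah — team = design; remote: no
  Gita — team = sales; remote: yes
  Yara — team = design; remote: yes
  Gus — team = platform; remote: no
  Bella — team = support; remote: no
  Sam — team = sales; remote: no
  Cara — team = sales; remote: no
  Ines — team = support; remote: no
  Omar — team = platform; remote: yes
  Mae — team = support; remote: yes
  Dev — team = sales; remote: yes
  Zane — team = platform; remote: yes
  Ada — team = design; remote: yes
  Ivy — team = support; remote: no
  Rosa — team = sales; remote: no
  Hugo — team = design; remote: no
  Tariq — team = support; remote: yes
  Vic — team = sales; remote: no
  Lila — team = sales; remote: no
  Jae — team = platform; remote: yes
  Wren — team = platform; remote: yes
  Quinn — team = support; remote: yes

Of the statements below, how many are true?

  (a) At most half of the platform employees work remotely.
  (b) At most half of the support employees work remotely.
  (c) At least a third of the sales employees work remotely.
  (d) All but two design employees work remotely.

1

(a) platform: |A| = 7, |A ∩ B| = 4; needs |A ∩ B| ≤ |A ∖ B| — false.
(b) support: |A| = 9, |A ∩ B| = 4; needs |A ∩ B| ≤ |A ∖ B| — true.
(c) sales: |A| = 9, |A ∩ B| = 2; needs |A ∩ B| / |A| ≥ 1/3 — false.
(d) design: |A| = 6, |A ∩ B| = 3; needs |A ∖ B| = 2 — false.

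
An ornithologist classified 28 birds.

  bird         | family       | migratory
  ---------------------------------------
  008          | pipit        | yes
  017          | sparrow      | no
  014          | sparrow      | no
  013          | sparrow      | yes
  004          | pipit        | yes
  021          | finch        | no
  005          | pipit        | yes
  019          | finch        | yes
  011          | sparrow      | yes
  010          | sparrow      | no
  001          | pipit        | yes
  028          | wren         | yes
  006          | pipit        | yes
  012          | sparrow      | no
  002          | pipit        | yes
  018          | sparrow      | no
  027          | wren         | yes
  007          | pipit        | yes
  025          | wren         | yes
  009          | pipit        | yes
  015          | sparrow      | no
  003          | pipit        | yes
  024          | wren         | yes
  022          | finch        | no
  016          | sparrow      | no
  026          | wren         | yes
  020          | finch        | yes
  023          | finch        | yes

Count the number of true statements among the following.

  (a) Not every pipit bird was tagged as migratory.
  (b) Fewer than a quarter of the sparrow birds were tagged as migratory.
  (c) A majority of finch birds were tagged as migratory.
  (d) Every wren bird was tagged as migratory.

3

(a) pipit: |A| = 9, |A ∩ B| = 9; needs A ⊄ B (|A ∖ B| ≥ 1) — false.
(b) sparrow: |A| = 9, |A ∩ B| = 2; needs |A ∩ B| / |A| < 1/4 — true.
(c) finch: |A| = 5, |A ∩ B| = 3; needs |A ∩ B| > |A ∖ B| — true.
(d) wren: |A| = 5, |A ∩ B| = 5; needs A ⊆ B, i.e. every element of A is in B (|A ∖ B| = 0) — true.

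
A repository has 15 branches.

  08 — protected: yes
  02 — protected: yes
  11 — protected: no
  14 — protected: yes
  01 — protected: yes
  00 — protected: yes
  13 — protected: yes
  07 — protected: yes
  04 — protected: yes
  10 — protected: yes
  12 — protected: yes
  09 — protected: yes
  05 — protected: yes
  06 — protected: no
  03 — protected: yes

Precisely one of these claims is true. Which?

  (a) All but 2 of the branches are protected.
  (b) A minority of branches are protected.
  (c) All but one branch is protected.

|A| = 15, |A ∩ B| = 13, |A ∖ B| = 2.
(a) requires |A ∖ B| = 2: true.
(b) requires |A ∩ B| < |A ∖ B|: false.
(c) requires |A ∖ B| = 1: false.

(a)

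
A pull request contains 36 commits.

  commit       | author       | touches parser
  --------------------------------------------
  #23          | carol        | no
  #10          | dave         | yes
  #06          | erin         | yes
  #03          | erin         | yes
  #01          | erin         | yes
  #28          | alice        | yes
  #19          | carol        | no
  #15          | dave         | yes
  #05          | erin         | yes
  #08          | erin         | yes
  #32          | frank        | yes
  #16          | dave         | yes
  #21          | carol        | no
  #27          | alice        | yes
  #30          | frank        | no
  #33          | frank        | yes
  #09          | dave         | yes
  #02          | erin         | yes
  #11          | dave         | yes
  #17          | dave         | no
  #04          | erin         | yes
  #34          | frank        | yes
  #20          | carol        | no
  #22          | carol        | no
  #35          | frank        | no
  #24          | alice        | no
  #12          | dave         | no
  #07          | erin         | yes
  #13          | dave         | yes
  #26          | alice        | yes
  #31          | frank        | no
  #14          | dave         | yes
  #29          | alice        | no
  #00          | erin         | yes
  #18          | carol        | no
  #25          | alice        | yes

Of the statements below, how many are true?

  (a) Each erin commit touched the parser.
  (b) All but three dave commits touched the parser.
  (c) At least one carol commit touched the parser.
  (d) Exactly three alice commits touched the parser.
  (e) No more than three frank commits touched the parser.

(a) erin: |A| = 9, |A ∩ B| = 9; needs A ⊆ B, i.e. every element of A is in B (|A ∖ B| = 0) — true.
(b) dave: |A| = 9, |A ∩ B| = 7; needs |A ∖ B| = 3 — false.
(c) carol: |A| = 6, |A ∩ B| = 0; needs A ∩ B ≠ ∅ (|A ∩ B| ≥ 1) — false.
(d) alice: |A| = 6, |A ∩ B| = 4; needs |A ∩ B| = 3 — false.
(e) frank: |A| = 6, |A ∩ B| = 3; needs |A ∩ B| ≤ 3 — true.

2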